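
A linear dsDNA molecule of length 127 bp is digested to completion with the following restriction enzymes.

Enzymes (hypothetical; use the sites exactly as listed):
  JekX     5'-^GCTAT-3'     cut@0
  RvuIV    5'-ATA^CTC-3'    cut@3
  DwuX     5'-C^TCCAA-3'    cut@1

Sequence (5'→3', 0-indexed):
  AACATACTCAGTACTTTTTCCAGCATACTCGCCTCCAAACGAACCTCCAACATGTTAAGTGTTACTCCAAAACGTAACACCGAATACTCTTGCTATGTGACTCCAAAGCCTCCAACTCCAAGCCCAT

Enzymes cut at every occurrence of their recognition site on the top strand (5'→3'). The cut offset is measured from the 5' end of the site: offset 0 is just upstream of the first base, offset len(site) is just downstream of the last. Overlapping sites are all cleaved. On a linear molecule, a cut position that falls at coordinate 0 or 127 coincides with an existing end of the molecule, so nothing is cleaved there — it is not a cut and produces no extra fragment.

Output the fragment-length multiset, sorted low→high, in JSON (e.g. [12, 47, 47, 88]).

Per-enzyme occurrences:
  JekX GCTAT/0: at [91] ⇒ [91]
  RvuIV ATACTC/3: at [3, 24, 83] ⇒ [6, 27, 86]
  DwuX CTCCAA/1: at [32, 44, 64, 100, 109, 115] ⇒ [33, 45, 65, 101, 110, 116]

Pooled cuts: [6, 27, 33, 45, 65, 86, 91, 101, 110, 116]

Fragments:
  [0,6): 6 bp
  [6,27): 21 bp
  [27,33): 6 bp
  [33,45): 12 bp
  [45,65): 20 bp
  [65,86): 21 bp
  [86,91): 5 bp
  [91,101): 10 bp
  [101,110): 9 bp
  [110,116): 6 bp
  [116,127): 11 bp

[5,6,6,6,9,10,11,12,20,21,21]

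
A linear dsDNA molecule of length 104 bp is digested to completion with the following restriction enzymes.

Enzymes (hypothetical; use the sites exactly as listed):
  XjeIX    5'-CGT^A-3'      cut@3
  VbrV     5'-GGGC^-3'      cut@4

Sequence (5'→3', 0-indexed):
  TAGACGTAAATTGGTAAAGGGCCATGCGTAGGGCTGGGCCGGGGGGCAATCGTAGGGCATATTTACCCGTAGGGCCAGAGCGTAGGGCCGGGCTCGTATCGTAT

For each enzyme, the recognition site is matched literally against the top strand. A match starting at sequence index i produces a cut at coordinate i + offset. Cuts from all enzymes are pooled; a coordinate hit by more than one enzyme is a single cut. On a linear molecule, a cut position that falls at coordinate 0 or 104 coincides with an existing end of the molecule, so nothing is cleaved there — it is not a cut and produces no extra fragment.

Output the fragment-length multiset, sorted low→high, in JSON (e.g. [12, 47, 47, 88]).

[2,4,5,5,5,5,5,5,5,6,7,7,8,8,12,15]

Per-enzyme occurrences:
  XjeIX (CGTA, off=3): starts [4, 26, 50, 67, 80, 94, 99] → cuts [7, 29, 53, 70, 83, 97, 102]
  VbrV (GGGC, off=4): starts [18, 30, 35, 43, 54, 71, 84, 89] → cuts [22, 34, 39, 47, 58, 75, 88, 93]

Pooled cuts: [7, 22, 29, 34, 39, 47, 53, 58, 70, 75, 83, 88, 93, 97, 102]

Fragment lengths:
  [0,7): 7 bp
  [7,22): 15 bp
  [22,29): 7 bp
  [29,34): 5 bp
  [34,39): 5 bp
  [39,47): 8 bp
  [47,53): 6 bp
  [53,58): 5 bp
  [58,70): 12 bp
  [70,75): 5 bp
  [75,83): 8 bp
  [83,88): 5 bp
  [88,93): 5 bp
  [93,97): 4 bp
  [97,102): 5 bp
  [102,104): 2 bp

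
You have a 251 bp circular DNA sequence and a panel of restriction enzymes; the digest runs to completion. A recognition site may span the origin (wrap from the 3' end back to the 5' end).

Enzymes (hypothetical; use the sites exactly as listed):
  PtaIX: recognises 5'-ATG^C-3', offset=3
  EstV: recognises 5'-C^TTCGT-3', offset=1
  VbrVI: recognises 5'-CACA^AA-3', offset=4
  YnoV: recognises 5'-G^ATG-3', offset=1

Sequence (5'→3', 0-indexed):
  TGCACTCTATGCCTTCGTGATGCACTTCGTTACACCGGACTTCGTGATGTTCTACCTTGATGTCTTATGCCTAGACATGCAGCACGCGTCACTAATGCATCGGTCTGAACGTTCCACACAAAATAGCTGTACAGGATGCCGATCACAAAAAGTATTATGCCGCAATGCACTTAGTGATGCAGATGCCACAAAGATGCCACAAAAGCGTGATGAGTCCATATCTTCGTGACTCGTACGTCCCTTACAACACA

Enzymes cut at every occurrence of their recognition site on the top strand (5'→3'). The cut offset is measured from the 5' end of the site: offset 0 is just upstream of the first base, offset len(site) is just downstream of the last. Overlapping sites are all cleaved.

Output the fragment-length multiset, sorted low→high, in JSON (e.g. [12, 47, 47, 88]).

Scan for sites:
  PtaIX (ATGC, off=3): starts [8, 19, 66, 76, 94, 135, 156, 164, 176, 182, 193, 250] → cuts [2, 11, 22, 69, 79, 97, 138, 159, 167, 179, 185, 196]
  EstV (CTTCGT, off=1): starts [12, 24, 39, 221] → cuts [13, 25, 40, 222]
  VbrVI (CACAAA, off=4): starts [116, 143, 186, 197] → cuts [120, 147, 190, 201]
  YnoV (GATG, off=1): starts [18, 45, 58, 134, 175, 181, 192, 208] → cuts [19, 46, 59, 135, 176, 182, 193, 209]

All cut coordinates (distinct, sorted): [2, 11, 13, 19, 22, 25, 40, 46, 59, 69, 79, 97, 120, 135, 138, 147, 159, 167, 176, 179, 182, 185, 190, 193, 196, 201, 209, 222]

Fragments:
  2→11: 9 bp
  11→13: 2 bp
  13→19: 6 bp
  19→22: 3 bp
  22→25: 3 bp
  25→40: 15 bp
  40→46: 6 bp
  46→59: 13 bp
  59→69: 10 bp
  69→79: 10 bp
  79→97: 18 bp
  97→120: 23 bp
  120→135: 15 bp
  135→138: 3 bp
  138→147: 9 bp
  147→159: 12 bp
  159→167: 8 bp
  167→176: 9 bp
  176→179: 3 bp
  179→182: 3 bp
  182→185: 3 bp
  185→190: 5 bp
  190→193: 3 bp
  193→196: 3 bp
  196→201: 5 bp
  201→209: 8 bp
  209→222: 13 bp
  222→2 (wrap): 251-222+2 = 31 bp

[2,3,3,3,3,3,3,3,3,5,5,6,6,8,8,9,9,9,10,10,12,13,13,15,15,18,23,31]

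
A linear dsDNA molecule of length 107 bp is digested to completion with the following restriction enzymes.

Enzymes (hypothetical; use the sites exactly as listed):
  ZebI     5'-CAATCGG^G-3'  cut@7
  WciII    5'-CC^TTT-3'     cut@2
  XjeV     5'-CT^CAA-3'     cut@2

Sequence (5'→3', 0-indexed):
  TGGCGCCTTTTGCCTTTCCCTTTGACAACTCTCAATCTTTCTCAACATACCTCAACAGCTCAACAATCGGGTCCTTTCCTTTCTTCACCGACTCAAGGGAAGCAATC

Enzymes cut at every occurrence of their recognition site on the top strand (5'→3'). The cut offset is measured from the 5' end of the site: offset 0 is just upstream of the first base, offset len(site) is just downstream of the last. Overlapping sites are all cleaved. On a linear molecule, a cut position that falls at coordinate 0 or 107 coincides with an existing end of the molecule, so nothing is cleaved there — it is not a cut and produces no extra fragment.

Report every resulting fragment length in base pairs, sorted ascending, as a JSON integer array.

[4,5,6,7,7,8,10,10,10,12,14,14]

Per-enzyme occurrences:
  ZebI (CAATCGGG, off=7): starts [63] → cuts [70]
  WciII (CCTTT, off=2): starts [5, 12, 18, 72, 77] → cuts [7, 14, 20, 74, 79]
  XjeV (CTCAA, off=2): starts [30, 40, 50, 58, 91] → cuts [32, 42, 52, 60, 93]

Pooled cuts: [7, 14, 20, 32, 42, 52, 60, 70, 74, 79, 93]

Fragments:
  [0,7): 7 bp
  [7,14): 7 bp
  [14,20): 6 bp
  [20,32): 12 bp
  [32,42): 10 bp
  [42,52): 10 bp
  [52,60): 8 bp
  [60,70): 10 bp
  [70,74): 4 bp
  [74,79): 5 bp
  [79,93): 14 bp
  [93,107): 14 bp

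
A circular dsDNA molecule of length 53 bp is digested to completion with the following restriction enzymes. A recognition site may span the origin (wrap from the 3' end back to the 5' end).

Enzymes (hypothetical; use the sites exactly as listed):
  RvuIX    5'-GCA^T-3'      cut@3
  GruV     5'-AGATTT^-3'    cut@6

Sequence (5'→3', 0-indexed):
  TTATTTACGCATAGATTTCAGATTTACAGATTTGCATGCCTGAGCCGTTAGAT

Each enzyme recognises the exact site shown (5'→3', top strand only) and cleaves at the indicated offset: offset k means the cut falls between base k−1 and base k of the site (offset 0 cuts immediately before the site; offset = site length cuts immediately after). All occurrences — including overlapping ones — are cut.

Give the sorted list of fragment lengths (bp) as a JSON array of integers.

[3,7,7,8,9,19]

Site scan:
  RvuIX (GCAT, off=3): starts [8, 33] → cuts [11, 36]
  GruV (AGATTT, off=6): starts [12, 19, 27, 49] → cuts [2, 18, 25, 33]

All cut coordinates (distinct, sorted): [2, 11, 18, 25, 33, 36]

Fragments:
  2→11: 9 bp
  11→18: 7 bp
  18→25: 7 bp
  25→33: 8 bp
  33→36: 3 bp
  36→2 (wrap): 53-36+2 = 19 bp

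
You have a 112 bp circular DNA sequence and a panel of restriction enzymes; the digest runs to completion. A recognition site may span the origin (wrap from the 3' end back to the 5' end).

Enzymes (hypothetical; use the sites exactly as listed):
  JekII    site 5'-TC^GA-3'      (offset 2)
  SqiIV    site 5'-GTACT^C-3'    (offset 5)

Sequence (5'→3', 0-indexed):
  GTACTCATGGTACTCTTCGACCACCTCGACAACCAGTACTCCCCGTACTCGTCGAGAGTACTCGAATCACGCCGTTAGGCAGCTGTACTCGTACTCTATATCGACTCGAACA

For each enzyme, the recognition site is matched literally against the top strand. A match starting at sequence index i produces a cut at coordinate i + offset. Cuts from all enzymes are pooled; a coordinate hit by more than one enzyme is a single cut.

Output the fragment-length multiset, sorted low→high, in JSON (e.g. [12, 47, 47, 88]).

[1,4,4,5,6,7,9,9,9,9,10,13,26]

Scan for sites:
  JekII TCGA/2: at [16, 25, 51, 61, 100, 105] ⇒ [18, 27, 53, 63, 102, 107]
  SqiIV GTACTC/5: at [0, 9, 35, 44, 57, 84, 90] ⇒ [5, 14, 40, 49, 62, 89, 95]

All cut coordinates (distinct, sorted): [5, 14, 18, 27, 40, 49, 53, 62, 63, 89, 95, 102, 107]

Fragment lengths:
  5→14: 9 bp
  14→18: 4 bp
  18→27: 9 bp
  27→40: 13 bp
  40→49: 9 bp
  49→53: 4 bp
  53→62: 9 bp
  62→63: 1 bp
  63→89: 26 bp
  89→95: 6 bp
  95→102: 7 bp
  102→107: 5 bp
  107→5 (wrap): 112-107+5 = 10 bp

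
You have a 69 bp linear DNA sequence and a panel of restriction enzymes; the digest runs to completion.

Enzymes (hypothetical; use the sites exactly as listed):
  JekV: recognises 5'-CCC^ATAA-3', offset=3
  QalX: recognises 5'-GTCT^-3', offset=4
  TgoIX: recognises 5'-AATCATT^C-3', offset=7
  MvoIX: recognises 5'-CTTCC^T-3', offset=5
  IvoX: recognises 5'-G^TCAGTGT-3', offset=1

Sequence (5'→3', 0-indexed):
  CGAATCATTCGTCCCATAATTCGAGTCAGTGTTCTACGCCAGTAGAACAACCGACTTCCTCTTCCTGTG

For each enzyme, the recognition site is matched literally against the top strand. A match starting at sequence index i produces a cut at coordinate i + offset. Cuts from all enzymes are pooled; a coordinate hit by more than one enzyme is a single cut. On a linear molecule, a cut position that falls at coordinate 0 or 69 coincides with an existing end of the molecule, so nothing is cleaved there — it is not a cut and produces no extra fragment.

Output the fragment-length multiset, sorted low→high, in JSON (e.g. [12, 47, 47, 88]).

[4,6,6,9,10,34]

Site scan:
  JekV (CCCATAA, off=3): starts [12] → cuts [15]
  QalX (GTCT, off=4): no sites
  TgoIX (AATCATTC, off=7): starts [2] → cuts [9]
  MvoIX (CTTCCT, off=5): starts [54, 60] → cuts [59, 65]
  IvoX (GTCAGTGT, off=1): starts [24] → cuts [25]

Pooled cuts: [9, 15, 25, 59, 65]

Fragments:
  [0,9): 9 bp
  [9,15): 6 bp
  [15,25): 10 bp
  [25,59): 34 bp
  [59,65): 6 bp
  [65,69): 4 bp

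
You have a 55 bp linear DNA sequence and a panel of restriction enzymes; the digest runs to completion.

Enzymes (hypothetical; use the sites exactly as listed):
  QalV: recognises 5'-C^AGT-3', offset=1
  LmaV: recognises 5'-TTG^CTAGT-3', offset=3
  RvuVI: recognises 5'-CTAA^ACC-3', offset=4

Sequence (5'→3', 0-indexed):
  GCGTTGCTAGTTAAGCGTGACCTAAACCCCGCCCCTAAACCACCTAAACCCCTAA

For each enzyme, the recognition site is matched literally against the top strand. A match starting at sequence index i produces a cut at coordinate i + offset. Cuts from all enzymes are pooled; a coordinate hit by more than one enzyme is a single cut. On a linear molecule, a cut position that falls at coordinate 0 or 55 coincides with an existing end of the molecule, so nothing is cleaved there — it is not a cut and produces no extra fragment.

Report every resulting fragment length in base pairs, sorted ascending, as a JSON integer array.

[6,8,9,13,19]

Per-enzyme occurrences:
  QalV (CAGT, off=1): no sites
  LmaV TTGCTAGT/3: at [3] ⇒ [6]
  RvuVI CTAAACC/4: at [21, 34, 43] ⇒ [25, 38, 47]

Pooled cuts: [6, 25, 38, 47]

Fragments:
  [0,6): 6 bp
  [6,25): 19 bp
  [25,38): 13 bp
  [38,47): 9 bp
  [47,55): 8 bp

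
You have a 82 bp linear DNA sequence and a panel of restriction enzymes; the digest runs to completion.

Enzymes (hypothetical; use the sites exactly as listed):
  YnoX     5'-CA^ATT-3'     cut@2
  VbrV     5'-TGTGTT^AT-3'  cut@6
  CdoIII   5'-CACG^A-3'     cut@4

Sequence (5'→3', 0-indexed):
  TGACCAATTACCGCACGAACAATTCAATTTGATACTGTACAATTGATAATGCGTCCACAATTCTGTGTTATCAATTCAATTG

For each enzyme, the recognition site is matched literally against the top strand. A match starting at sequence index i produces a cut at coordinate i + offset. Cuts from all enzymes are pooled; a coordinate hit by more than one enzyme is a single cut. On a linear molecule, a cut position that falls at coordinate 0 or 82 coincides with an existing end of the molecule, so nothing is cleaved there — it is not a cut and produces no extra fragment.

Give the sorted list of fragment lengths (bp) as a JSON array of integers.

Per-enzyme occurrences:
  YnoX (CAATT, off=2): starts [4, 19, 24, 39, 57, 71, 76] → cuts [6, 21, 26, 41, 59, 73, 78]
  VbrV (TGTGTTAT, off=6): starts [63] → cuts [69]
  CdoIII (CACGA, off=4): starts [13] → cuts [17]

All cut coordinates (distinct, sorted): [6, 17, 21, 26, 41, 59, 69, 73, 78]

Fragments:
  [0,6): 6 bp
  [6,17): 11 bp
  [17,21): 4 bp
  [21,26): 5 bp
  [26,41): 15 bp
  [41,59): 18 bp
  [59,69): 10 bp
  [69,73): 4 bp
  [73,78): 5 bp
  [78,82): 4 bp

[4,4,4,5,5,6,10,11,15,18]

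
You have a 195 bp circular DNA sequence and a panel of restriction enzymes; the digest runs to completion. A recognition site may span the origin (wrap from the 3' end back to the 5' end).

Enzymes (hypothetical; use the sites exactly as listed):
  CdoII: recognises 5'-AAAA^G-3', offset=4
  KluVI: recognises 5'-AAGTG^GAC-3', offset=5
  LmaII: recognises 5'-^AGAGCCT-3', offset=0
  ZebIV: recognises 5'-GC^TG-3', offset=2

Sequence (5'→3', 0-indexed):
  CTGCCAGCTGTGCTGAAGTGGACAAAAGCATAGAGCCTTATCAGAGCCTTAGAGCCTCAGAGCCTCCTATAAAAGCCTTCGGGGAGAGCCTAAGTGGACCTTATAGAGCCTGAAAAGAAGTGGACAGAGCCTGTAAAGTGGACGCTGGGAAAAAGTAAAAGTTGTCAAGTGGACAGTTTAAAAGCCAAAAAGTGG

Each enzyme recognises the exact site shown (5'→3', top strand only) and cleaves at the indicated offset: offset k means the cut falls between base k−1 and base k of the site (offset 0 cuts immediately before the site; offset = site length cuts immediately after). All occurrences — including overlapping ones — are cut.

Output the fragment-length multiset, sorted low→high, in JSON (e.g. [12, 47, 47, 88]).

Site scan:
  CdoII AAAAG/4: at [23, 70, 112, 150, 156, 179, 187] ⇒ [27, 74, 116, 154, 160, 183, 191]
  KluVI AAGTGGAC/5: at [15, 91, 117, 135, 166] ⇒ [20, 96, 122, 140, 171]
  LmaII AGAGCCT/0: at [31, 42, 50, 58, 84, 104, 125] ⇒ [31, 42, 50, 58, 84, 104, 125]
  ZebIV GCTG/2: at [6, 11, 143, 194] ⇒ [1, 8, 13, 145]

Pooled cuts: [1, 8, 13, 20, 27, 31, 42, 50, 58, 74, 84, 96, 104, 116, 122, 125, 140, 145, 154, 160, 171, 183, 191]

Fragment lengths:
  1→8: 7 bp
  8→13: 5 bp
  13→20: 7 bp
  20→27: 7 bp
  27→31: 4 bp
  31→42: 11 bp
  42→50: 8 bp
  50→58: 8 bp
  58→74: 16 bp
  74→84: 10 bp
  84→96: 12 bp
  96→104: 8 bp
  104→116: 12 bp
  116→122: 6 bp
  122→125: 3 bp
  125→140: 15 bp
  140→145: 5 bp
  145→154: 9 bp
  154→160: 6 bp
  160→171: 11 bp
  171→183: 12 bp
  183→191: 8 bp
  191→1 (wrap): 195-191+1 = 5 bp

[3,4,5,5,5,6,6,7,7,7,8,8,8,8,9,10,11,11,12,12,12,15,16]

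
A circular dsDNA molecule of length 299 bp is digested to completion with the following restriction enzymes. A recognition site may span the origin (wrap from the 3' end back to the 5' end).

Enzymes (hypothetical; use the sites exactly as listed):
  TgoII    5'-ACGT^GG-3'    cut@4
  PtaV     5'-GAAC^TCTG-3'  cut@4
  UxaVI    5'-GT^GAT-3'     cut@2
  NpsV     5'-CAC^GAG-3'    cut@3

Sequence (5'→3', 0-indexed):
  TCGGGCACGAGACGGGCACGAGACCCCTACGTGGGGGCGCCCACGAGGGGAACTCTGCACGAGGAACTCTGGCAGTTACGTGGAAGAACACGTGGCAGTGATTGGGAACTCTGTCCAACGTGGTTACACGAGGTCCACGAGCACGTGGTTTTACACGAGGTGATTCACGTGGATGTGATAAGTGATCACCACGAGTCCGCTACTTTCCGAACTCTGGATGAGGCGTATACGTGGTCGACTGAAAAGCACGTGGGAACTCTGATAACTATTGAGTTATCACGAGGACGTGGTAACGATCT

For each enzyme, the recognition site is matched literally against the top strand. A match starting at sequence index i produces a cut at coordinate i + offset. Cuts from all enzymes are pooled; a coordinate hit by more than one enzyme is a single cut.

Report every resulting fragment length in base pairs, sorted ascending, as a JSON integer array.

Scan for sites:
  TgoII (ACGTGG, off=4): starts [28, 77, 89, 117, 142, 166, 228, 247, 284] → cuts [32, 81, 93, 121, 146, 170, 232, 251, 288]
  PtaV (GAACTCTG, off=4): starts [49, 63, 105, 208, 253] → cuts [53, 67, 109, 212, 257]
  UxaVI (GTGAT, off=2): starts [97, 159, 174, 181] → cuts [99, 161, 176, 183]
  NpsV (CACGAG, off=3): starts [5, 16, 41, 57, 126, 135, 153, 189, 277] → cuts [8, 19, 44, 60, 129, 138, 156, 192, 280]

Pooled cuts: [8, 19, 32, 44, 53, 60, 67, 81, 93, 99, 109, 121, 129, 138, 146, 156, 161, 170, 176, 183, 192, 212, 232, 251, 257, 280, 288]

Fragments:
  8→19: 11 bp
  19→32: 13 bp
  32→44: 12 bp
  44→53: 9 bp
  53→60: 7 bp
  60→67: 7 bp
  67→81: 14 bp
  81→93: 12 bp
  93→99: 6 bp
  99→109: 10 bp
  109→121: 12 bp
  121→129: 8 bp
  129→138: 9 bp
  138→146: 8 bp
  146→156: 10 bp
  156→161: 5 bp
  161→170: 9 bp
  170→176: 6 bp
  176→183: 7 bp
  183→192: 9 bp
  192→212: 20 bp
  212→232: 20 bp
  232→251: 19 bp
  251→257: 6 bp
  257→280: 23 bp
  280→288: 8 bp
  288→8 (wrap): 299-288+8 = 19 bp

[5,6,6,6,7,7,7,8,8,8,9,9,9,9,10,10,11,12,12,12,13,14,19,19,20,20,23]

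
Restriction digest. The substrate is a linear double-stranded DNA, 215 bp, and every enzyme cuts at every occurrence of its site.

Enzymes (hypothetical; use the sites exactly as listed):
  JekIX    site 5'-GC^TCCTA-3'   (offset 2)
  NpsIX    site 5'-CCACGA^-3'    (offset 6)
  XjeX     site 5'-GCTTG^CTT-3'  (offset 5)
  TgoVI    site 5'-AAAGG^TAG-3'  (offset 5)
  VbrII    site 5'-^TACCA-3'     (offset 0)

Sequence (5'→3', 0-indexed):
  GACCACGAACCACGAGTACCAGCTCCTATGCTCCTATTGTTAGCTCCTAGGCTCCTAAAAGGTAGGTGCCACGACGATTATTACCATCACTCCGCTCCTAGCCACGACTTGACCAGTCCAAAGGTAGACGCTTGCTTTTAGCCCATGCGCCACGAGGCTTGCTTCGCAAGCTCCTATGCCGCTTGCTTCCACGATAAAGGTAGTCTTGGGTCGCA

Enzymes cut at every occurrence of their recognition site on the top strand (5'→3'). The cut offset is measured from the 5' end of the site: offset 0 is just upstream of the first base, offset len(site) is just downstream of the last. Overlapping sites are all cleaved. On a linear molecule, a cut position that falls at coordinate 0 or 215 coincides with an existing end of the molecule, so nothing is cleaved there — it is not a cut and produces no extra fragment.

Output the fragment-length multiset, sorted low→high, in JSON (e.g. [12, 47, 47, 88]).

Per-enzyme occurrences:
  JekIX (GCTCCTA, off=2): starts [21, 29, 42, 50, 93, 169] → cuts [23, 31, 44, 52, 95, 171]
  NpsIX (CCACGA, off=6): starts [2, 9, 68, 101, 149, 188] → cuts [8, 15, 74, 107, 155, 194]
  XjeX (GCTTGCTT, off=5): starts [129, 156, 180] → cuts [134, 161, 185]
  TgoVI (AAAGGTAG, off=5): starts [57, 119, 195] → cuts [62, 124, 200]
  VbrII (TACCA, off=0): starts [16, 81] → cuts [16, 81]

All cut coordinates (distinct, sorted): [8, 15, 16, 23, 31, 44, 52, 62, 74, 81, 95, 107, 124, 134, 155, 161, 171, 185, 194, 200]

Fragment lengths:
  [0,8): 8 bp
  [8,15): 7 bp
  [15,16): 1 bp
  [16,23): 7 bp
  [23,31): 8 bp
  [31,44): 13 bp
  [44,52): 8 bp
  [52,62): 10 bp
  [62,74): 12 bp
  [74,81): 7 bp
  [81,95): 14 bp
  [95,107): 12 bp
  [107,124): 17 bp
  [124,134): 10 bp
  [134,155): 21 bp
  [155,161): 6 bp
  [161,171): 10 bp
  [171,185): 14 bp
  [185,194): 9 bp
  [194,200): 6 bp
  [200,215): 15 bp

[1,6,6,7,7,7,8,8,8,9,10,10,10,12,12,13,14,14,15,17,21]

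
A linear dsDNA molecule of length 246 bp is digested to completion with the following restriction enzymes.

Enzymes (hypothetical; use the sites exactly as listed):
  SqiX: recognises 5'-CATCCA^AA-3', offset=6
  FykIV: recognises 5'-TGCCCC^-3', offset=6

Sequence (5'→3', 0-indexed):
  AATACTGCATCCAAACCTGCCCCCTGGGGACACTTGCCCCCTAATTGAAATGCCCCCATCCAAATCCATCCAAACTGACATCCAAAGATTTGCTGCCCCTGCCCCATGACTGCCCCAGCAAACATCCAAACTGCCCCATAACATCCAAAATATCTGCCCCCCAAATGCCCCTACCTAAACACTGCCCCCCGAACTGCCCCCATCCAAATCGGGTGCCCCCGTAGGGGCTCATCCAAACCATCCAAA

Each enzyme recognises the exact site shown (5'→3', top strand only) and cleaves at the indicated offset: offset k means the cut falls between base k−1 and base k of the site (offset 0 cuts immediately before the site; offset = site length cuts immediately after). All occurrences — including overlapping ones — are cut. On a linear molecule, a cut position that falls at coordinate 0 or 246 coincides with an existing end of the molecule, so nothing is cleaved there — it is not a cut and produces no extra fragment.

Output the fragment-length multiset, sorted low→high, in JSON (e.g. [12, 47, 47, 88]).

[2,6,6,6,9,9,10,10,10,11,11,12,12,12,13,13,13,15,16,16,17,17]

Per-enzyme occurrences:
  SqiX (CATCCAAA, off=6): starts [7, 56, 66, 78, 122, 141, 200, 229, 238] → cuts [13, 62, 72, 84, 128, 147, 206, 235, 244]
  FykIV (TGCCCC, off=6): starts [17, 34, 50, 93, 99, 110, 131, 154, 165, 182, 194, 213] → cuts [23, 40, 56, 99, 105, 116, 137, 160, 171, 188, 200, 219]

Pooled cuts: [13, 23, 40, 56, 62, 72, 84, 99, 105, 116, 128, 137, 147, 160, 171, 188, 200, 206, 219, 235, 244]

Fragment lengths:
  [0,13): 13 bp
  [13,23): 10 bp
  [23,40): 17 bp
  [40,56): 16 bp
  [56,62): 6 bp
  [62,72): 10 bp
  [72,84): 12 bp
  [84,99): 15 bp
  [99,105): 6 bp
  [105,116): 11 bp
  [116,128): 12 bp
  [128,137): 9 bp
  [137,147): 10 bp
  [147,160): 13 bp
  [160,171): 11 bp
  [171,188): 17 bp
  [188,200): 12 bp
  [200,206): 6 bp
  [206,219): 13 bp
  [219,235): 16 bp
  [235,244): 9 bp
  [244,246): 2 bp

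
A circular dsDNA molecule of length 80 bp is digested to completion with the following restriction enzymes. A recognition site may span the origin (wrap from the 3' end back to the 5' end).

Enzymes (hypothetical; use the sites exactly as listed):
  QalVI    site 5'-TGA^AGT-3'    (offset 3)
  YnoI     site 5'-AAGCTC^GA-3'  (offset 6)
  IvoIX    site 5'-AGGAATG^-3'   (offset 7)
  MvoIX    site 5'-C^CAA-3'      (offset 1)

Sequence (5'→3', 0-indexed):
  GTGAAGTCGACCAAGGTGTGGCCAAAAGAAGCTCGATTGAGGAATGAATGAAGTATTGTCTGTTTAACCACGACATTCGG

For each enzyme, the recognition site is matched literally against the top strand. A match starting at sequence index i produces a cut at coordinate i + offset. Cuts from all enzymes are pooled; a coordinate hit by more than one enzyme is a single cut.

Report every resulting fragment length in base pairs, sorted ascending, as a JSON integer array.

[5,7,11,12,12,33]

Per-enzyme occurrences:
  QalVI (TGAAGT, off=3): starts [1, 48] → cuts [4, 51]
  YnoI (AAGCTCGA, off=6): starts [28] → cuts [34]
  IvoIX (AGGAATG, off=7): starts [39] → cuts [46]
  MvoIX (CCAA, off=1): starts [10, 21] → cuts [11, 22]

Pooled cuts: [4, 11, 22, 34, 46, 51]

Fragment lengths:
  4→11: 7 bp
  11→22: 11 bp
  22→34: 12 bp
  34→46: 12 bp
  46→51: 5 bp
  51→4 (wrap): 80-51+4 = 33 bp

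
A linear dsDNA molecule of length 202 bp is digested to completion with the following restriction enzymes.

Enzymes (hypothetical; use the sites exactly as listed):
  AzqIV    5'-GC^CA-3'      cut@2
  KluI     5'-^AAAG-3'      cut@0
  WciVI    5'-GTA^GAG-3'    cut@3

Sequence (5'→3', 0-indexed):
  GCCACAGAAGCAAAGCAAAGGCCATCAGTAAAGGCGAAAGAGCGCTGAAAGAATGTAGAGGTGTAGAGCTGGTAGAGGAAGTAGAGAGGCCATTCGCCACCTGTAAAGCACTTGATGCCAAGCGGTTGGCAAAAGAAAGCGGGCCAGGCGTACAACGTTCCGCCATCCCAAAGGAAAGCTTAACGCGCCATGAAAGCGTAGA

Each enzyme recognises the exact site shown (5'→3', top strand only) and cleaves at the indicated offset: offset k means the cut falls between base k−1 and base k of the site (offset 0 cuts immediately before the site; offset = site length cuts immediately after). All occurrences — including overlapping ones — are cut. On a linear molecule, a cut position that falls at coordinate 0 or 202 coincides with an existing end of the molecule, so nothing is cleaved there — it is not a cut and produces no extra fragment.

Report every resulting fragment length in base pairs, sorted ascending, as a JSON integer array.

[2,4,4,5,5,6,6,7,7,7,7,7,8,9,9,9,9,10,10,11,13,14,14,19]

Per-enzyme occurrences:
  AzqIV (GCCA, off=2): starts [0, 20, 88, 95, 116, 142, 161, 186] → cuts [2, 22, 90, 97, 118, 144, 163, 188]
  KluI (AAAG, off=0): starts [11, 16, 29, 36, 47, 104, 131, 135, 169, 174, 192] → cuts [11, 16, 29, 36, 47, 104, 131, 135, 169, 174, 192]
  WciVI (GTAGAG, off=3): starts [54, 62, 71, 80] → cuts [57, 65, 74, 83]

Pooled cuts: [2, 11, 16, 22, 29, 36, 47, 57, 65, 74, 83, 90, 97, 104, 118, 131, 135, 144, 163, 169, 174, 188, 192]

Fragments:
  [0,2): 2 bp
  [2,11): 9 bp
  [11,16): 5 bp
  [16,22): 6 bp
  [22,29): 7 bp
  [29,36): 7 bp
  [36,47): 11 bp
  [47,57): 10 bp
  [57,65): 8 bp
  [65,74): 9 bp
  [74,83): 9 bp
  [83,90): 7 bp
  [90,97): 7 bp
  [97,104): 7 bp
  [104,118): 14 bp
  [118,131): 13 bp
  [131,135): 4 bp
  [135,144): 9 bp
  [144,163): 19 bp
  [163,169): 6 bp
  [169,174): 5 bp
  [174,188): 14 bp
  [188,192): 4 bp
  [192,202): 10 bp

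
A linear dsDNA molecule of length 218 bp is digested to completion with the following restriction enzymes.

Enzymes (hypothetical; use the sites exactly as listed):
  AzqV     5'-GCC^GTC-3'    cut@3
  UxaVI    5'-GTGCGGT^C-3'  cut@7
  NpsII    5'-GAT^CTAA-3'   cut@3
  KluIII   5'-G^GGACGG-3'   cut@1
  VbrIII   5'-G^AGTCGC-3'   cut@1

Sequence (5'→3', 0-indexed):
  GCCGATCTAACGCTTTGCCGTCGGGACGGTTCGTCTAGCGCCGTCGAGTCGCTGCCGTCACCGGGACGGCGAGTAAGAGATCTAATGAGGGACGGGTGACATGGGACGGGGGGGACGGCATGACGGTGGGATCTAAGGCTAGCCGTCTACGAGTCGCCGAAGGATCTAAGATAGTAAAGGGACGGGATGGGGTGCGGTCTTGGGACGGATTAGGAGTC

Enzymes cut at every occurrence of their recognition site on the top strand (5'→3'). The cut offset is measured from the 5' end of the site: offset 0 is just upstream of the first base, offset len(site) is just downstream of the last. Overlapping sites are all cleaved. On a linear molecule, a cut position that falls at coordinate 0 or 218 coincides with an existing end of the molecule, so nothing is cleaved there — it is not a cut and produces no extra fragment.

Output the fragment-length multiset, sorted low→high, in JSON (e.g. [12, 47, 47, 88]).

[4,4,4,6,7,7,8,9,10,12,13,14,14,14,16,18,19,19,20]

Site scan:
  AzqV GCCGTC/3: at [16, 39, 53, 141] ⇒ [19, 42, 56, 144]
  UxaVI GTGCGGTC/7: at [191] ⇒ [198]
  NpsII GATCTAA/3: at [3, 78, 129, 162] ⇒ [6, 81, 132, 165]
  KluIII GGGACGG/1: at [22, 62, 88, 102, 111, 178, 201] ⇒ [23, 63, 89, 103, 112, 179, 202]
  VbrIII GAGTCGC/1: at [45, 150] ⇒ [46, 151]

All cut coordinates (distinct, sorted): [6, 19, 23, 42, 46, 56, 63, 81, 89, 103, 112, 132, 144, 151, 165, 179, 198, 202]

Fragment lengths:
  [0,6): 6 bp
  [6,19): 13 bp
  [19,23): 4 bp
  [23,42): 19 bp
  [42,46): 4 bp
  [46,56): 10 bp
  [56,63): 7 bp
  [63,81): 18 bp
  [81,89): 8 bp
  [89,103): 14 bp
  [103,112): 9 bp
  [112,132): 20 bp
  [132,144): 12 bp
  [144,151): 7 bp
  [151,165): 14 bp
  [165,179): 14 bp
  [179,198): 19 bp
  [198,202): 4 bp
  [202,218): 16 bp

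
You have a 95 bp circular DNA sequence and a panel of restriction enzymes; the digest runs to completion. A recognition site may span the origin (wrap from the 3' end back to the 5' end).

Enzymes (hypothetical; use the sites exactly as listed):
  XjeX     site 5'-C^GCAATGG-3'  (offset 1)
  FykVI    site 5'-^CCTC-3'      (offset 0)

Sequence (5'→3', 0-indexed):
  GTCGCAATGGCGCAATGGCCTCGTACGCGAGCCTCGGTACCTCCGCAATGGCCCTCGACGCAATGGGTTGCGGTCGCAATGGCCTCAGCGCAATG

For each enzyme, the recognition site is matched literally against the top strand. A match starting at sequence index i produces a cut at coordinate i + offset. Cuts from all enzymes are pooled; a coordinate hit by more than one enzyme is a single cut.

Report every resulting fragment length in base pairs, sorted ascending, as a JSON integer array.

[5,7,7,7,7,8,8,8,9,13,16]

Scan for sites:
  XjeX (CGCAATGG, off=1): starts [2, 10, 43, 58, 74, 88] → cuts [3, 11, 44, 59, 75, 89]
  FykVI (CCTC, off=0): starts [18, 31, 39, 52, 82] → cuts [18, 31, 39, 52, 82]

Pooled cuts: [3, 11, 18, 31, 39, 44, 52, 59, 75, 82, 89]

Fragments:
  3→11: 8 bp
  11→18: 7 bp
  18→31: 13 bp
  31→39: 8 bp
  39→44: 5 bp
  44→52: 8 bp
  52→59: 7 bp
  59→75: 16 bp
  75→82: 7 bp
  82→89: 7 bp
  89→3 (wrap): 95-89+3 = 9 bp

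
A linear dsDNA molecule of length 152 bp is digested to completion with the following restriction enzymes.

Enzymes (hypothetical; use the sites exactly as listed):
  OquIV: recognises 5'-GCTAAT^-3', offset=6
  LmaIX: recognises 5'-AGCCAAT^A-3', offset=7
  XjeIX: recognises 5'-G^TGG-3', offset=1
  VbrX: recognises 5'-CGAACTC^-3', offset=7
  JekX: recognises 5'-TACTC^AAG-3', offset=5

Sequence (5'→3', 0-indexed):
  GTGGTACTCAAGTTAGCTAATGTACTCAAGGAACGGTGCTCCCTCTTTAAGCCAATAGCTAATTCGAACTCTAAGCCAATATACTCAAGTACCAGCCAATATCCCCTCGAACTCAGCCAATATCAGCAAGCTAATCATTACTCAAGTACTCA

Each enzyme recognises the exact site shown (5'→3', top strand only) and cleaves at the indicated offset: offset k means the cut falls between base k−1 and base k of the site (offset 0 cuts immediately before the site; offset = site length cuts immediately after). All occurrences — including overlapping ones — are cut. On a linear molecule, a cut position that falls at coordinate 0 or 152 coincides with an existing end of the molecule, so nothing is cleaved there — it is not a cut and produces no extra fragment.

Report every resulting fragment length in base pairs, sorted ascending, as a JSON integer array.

[1,6,6,7,7,8,8,8,9,9,12,14,14,14,29]

Per-enzyme occurrences:
  OquIV (GCTAAT, off=6): starts [15, 57, 129] → cuts [21, 63, 135]
  LmaIX (AGCCAATA, off=7): starts [49, 73, 93, 114] → cuts [56, 80, 100, 121]
  XjeIX (GTGG, off=1): starts [0] → cuts [1]
  VbrX (CGAACTC, off=7): starts [64, 107] → cuts [71, 114]
  JekX (TACTCAAG, off=5): starts [4, 22, 81, 138] → cuts [9, 27, 86, 143]

All cut coordinates (distinct, sorted): [1, 9, 21, 27, 56, 63, 71, 80, 86, 100, 114, 121, 135, 143]

Fragment lengths:
  [0,1): 1 bp
  [1,9): 8 bp
  [9,21): 12 bp
  [21,27): 6 bp
  [27,56): 29 bp
  [56,63): 7 bp
  [63,71): 8 bp
  [71,80): 9 bp
  [80,86): 6 bp
  [86,100): 14 bp
  [100,114): 14 bp
  [114,121): 7 bp
  [121,135): 14 bp
  [135,143): 8 bp
  [143,152): 9 bp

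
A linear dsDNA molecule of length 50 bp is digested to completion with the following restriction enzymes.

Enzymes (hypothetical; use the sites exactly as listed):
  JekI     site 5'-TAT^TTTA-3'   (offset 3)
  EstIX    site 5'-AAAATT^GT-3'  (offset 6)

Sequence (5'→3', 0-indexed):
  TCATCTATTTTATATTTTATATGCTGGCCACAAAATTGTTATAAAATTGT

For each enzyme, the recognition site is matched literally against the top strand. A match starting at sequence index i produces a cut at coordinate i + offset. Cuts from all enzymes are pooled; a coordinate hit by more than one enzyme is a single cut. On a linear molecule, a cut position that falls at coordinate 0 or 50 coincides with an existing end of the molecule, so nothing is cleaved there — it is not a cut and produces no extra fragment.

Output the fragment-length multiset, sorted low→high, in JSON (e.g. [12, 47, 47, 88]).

Per-enzyme occurrences:
  JekI TATTTTA/3: at [5, 12] ⇒ [8, 15]
  EstIX AAAATTGT/6: at [31, 42] ⇒ [37, 48]

Pooled cuts: [8, 15, 37, 48]

Fragments:
  [0,8): 8 bp
  [8,15): 7 bp
  [15,37): 22 bp
  [37,48): 11 bp
  [48,50): 2 bp

[2,7,8,11,22]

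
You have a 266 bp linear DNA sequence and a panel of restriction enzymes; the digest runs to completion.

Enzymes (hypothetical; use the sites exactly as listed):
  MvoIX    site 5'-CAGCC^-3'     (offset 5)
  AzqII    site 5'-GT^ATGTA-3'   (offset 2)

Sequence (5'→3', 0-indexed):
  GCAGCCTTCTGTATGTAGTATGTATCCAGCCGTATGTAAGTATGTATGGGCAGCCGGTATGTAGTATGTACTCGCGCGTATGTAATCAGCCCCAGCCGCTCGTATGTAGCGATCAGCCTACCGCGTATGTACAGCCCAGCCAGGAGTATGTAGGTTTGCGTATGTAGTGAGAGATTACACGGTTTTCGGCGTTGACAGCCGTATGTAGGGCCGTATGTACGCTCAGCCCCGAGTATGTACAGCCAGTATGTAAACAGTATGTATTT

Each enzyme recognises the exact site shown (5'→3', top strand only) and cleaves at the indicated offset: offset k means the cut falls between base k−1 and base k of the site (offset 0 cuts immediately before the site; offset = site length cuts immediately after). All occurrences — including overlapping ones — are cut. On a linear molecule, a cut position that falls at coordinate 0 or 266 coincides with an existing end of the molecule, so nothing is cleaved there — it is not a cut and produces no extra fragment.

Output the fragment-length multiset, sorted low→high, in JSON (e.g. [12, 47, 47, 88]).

[2,2,3,3,5,6,6,6,6,6,6,7,7,8,8,8,10,10,11,12,12,12,14,14,14,14,15,39]

Site scan:
  MvoIX CAGCC/5: at [1, 26, 50, 86, 92, 113, 131, 136, 195, 223, 239] ⇒ [6, 31, 55, 91, 97, 118, 136, 141, 200, 228, 244]
  AzqII GTATGTA/2: at [10, 17, 31, 39, 56, 63, 77, 101, 124, 145, 159, 200, 212, 232, 245, 256] ⇒ [12, 19, 33, 41, 58, 65, 79, 103, 126, 147, 161, 202, 214, 234, 247, 258]

Pooled cuts: [6, 12, 19, 31, 33, 41, 55, 58, 65, 79, 91, 97, 103, 118, 126, 136, 141, 147, 161, 200, 202, 214, 228, 234, 244, 247, 258]

Fragments:
  [0,6): 6 bp
  [6,12): 6 bp
  [12,19): 7 bp
  [19,31): 12 bp
  [31,33): 2 bp
  [33,41): 8 bp
  [41,55): 14 bp
  [55,58): 3 bp
  [58,65): 7 bp
  [65,79): 14 bp
  [79,91): 12 bp
  [91,97): 6 bp
  [97,103): 6 bp
  [103,118): 15 bp
  [118,126): 8 bp
  [126,136): 10 bp
  [136,141): 5 bp
  [141,147): 6 bp
  [147,161): 14 bp
  [161,200): 39 bp
  [200,202): 2 bp
  [202,214): 12 bp
  [214,228): 14 bp
  [228,234): 6 bp
  [234,244): 10 bp
  [244,247): 3 bp
  [247,258): 11 bp
  [258,266): 8 bp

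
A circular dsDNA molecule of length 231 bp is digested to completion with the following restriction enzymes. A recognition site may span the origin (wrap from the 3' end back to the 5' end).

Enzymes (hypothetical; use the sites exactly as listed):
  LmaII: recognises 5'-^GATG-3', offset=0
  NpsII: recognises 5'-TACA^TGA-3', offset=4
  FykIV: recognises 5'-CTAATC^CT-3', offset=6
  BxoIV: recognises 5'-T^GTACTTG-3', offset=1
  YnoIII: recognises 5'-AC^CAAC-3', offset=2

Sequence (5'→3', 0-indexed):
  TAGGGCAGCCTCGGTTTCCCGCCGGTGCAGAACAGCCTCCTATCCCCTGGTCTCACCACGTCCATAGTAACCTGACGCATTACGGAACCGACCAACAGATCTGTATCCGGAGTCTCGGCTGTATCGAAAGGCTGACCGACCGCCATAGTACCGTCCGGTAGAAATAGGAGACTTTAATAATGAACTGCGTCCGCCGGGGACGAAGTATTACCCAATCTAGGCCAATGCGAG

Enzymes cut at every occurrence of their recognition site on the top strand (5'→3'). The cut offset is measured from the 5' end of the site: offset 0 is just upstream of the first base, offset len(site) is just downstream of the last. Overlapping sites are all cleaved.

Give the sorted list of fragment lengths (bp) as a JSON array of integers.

[231]

Scan for sites:
  LmaII (GATG, off=0): no sites
  NpsII (TACATGA, off=4): no sites
  FykIV (CTAATCCT, off=6): no sites
  BxoIV (TGTACTTG, off=1): no sites
  YnoIII ACCAAC/2: at [90] ⇒ [92]

All cut coordinates (distinct, sorted): [92]

Fragment lengths:
  92→92 (wrap): 231-92+92 = 231 bp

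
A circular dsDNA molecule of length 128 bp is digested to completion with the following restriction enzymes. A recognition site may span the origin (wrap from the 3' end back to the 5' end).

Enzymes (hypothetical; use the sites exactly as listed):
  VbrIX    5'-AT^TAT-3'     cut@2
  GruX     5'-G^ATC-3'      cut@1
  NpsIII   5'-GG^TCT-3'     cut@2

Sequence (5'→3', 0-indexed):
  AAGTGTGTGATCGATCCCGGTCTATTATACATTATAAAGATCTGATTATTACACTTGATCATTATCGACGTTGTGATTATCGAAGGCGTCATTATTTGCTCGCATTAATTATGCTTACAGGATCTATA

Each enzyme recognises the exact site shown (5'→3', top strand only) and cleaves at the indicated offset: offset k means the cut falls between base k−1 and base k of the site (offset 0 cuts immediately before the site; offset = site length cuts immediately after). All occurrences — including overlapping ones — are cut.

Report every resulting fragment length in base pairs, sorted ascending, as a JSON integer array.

Site scan:
  VbrIX ATTAT/2: at [23, 30, 44, 60, 75, 90, 107] ⇒ [25, 32, 46, 62, 77, 92, 109]
  GruX GATC/1: at [8, 12, 38, 56, 120] ⇒ [9, 13, 39, 57, 121]
  NpsIII GGTCT/2: at [18] ⇒ [20]

All cut coordinates (distinct, sorted): [9, 13, 20, 25, 32, 39, 46, 57, 62, 77, 92, 109, 121]

Fragment lengths:
  9→13: 4 bp
  13→20: 7 bp
  20→25: 5 bp
  25→32: 7 bp
  32→39: 7 bp
  39→46: 7 bp
  46→57: 11 bp
  57→62: 5 bp
  62→77: 15 bp
  77→92: 15 bp
  92→109: 17 bp
  109→121: 12 bp
  121→9 (wrap): 128-121+9 = 16 bp

[4,5,5,7,7,7,7,11,12,15,15,16,17]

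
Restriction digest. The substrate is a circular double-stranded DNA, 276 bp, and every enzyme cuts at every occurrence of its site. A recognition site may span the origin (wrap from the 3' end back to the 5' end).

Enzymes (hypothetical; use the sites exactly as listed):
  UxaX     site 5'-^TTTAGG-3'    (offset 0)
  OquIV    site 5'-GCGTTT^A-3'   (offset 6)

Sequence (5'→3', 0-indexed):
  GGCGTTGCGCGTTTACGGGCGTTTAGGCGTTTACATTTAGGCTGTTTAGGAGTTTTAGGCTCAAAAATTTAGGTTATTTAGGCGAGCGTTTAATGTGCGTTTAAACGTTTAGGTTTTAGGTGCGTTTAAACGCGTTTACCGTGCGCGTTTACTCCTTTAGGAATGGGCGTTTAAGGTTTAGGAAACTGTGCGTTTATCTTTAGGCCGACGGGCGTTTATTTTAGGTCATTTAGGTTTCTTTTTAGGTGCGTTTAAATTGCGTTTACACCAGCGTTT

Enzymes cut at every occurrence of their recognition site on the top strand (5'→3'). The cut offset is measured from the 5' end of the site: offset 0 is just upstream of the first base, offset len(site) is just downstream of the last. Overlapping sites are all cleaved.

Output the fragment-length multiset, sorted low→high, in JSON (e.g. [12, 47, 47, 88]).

[2,3,3,3,4,5,5,7,7,8,9,9,9,9,10,11,11,12,13,13,13,14,15,17,19,19,26]

Per-enzyme occurrences:
  UxaX TTTAGG/0: at [21, 35, 44, 53, 67, 76, 107, 114, 155, 176, 198, 219, 228, 240] ⇒ [21, 35, 44, 53, 67, 76, 107, 114, 155, 176, 198, 219, 228, 240]
  OquIV GCGTTTA/6: at [8, 18, 26, 85, 96, 121, 131, 144, 166, 189, 211, 247, 258] ⇒ [14, 24, 32, 91, 102, 127, 137, 150, 172, 195, 217, 253, 264]

Pooled cuts: [14, 21, 24, 32, 35, 44, 53, 67, 76, 91, 102, 107, 114, 127, 137, 150, 155, 172, 176, 195, 198, 217, 219, 228, 240, 253, 264]

Fragment lengths:
  14→21: 7 bp
  21→24: 3 bp
  24→32: 8 bp
  32→35: 3 bp
  35→44: 9 bp
  44→53: 9 bp
  53→67: 14 bp
  67→76: 9 bp
  76→91: 15 bp
  91→102: 11 bp
  102→107: 5 bp
  107→114: 7 bp
  114→127: 13 bp
  127→137: 10 bp
  137→150: 13 bp
  150→155: 5 bp
  155→172: 17 bp
  172→176: 4 bp
  176→195: 19 bp
  195→198: 3 bp
  198→217: 19 bp
  217→219: 2 bp
  219→228: 9 bp
  228→240: 12 bp
  240→253: 13 bp
  253→264: 11 bp
  264→14 (wrap): 276-264+14 = 26 bp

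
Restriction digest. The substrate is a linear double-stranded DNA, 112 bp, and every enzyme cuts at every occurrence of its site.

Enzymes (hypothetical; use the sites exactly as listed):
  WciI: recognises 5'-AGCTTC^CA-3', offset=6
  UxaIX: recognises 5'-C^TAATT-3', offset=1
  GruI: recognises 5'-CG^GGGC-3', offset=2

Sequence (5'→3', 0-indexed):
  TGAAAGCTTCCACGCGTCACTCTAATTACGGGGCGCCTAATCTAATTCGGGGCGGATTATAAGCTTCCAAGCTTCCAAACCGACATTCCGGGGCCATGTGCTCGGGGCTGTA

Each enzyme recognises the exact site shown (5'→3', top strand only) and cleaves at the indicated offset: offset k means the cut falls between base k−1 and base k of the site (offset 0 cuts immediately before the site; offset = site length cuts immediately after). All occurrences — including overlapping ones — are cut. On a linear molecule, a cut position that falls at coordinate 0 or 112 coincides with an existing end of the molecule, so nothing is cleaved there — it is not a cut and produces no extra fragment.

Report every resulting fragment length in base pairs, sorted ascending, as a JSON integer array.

[7,8,8,8,10,12,12,14,15,18]

Site scan:
  WciI AGCTTCCA/6: at [4, 61, 69] ⇒ [10, 67, 75]
  UxaIX CTAATT/1: at [21, 41] ⇒ [22, 42]
  GruI CGGGGC/2: at [28, 47, 88, 102] ⇒ [30, 49, 90, 104]

All cut coordinates (distinct, sorted): [10, 22, 30, 42, 49, 67, 75, 90, 104]

Fragment lengths:
  [0,10): 10 bp
  [10,22): 12 bp
  [22,30): 8 bp
  [30,42): 12 bp
  [42,49): 7 bp
  [49,67): 18 bp
  [67,75): 8 bp
  [75,90): 15 bp
  [90,104): 14 bp
  [104,112): 8 bp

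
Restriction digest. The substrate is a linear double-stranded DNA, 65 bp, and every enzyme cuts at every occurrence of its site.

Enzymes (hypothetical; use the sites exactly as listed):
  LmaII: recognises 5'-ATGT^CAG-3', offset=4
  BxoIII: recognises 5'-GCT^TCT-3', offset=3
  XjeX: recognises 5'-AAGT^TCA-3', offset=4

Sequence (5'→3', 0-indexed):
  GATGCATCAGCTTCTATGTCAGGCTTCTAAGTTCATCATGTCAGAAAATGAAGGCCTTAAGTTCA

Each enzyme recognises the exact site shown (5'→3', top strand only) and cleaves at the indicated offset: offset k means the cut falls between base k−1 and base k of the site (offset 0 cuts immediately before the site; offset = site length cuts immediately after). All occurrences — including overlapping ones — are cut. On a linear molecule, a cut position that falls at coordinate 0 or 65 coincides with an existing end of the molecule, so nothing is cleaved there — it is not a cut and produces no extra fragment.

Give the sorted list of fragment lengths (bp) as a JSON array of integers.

[3,6,7,7,9,12,21]

Site scan:
  LmaII (ATGTCAG, off=4): starts [15, 37] → cuts [19, 41]
  BxoIII (GCTTCT, off=3): starts [9, 22] → cuts [12, 25]
  XjeX (AAGTTCA, off=4): starts [28, 58] → cuts [32, 62]

All cut coordinates (distinct, sorted): [12, 19, 25, 32, 41, 62]

Fragment lengths:
  [0,12): 12 bp
  [12,19): 7 bp
  [19,25): 6 bp
  [25,32): 7 bp
  [32,41): 9 bp
  [41,62): 21 bp
  [62,65): 3 bp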